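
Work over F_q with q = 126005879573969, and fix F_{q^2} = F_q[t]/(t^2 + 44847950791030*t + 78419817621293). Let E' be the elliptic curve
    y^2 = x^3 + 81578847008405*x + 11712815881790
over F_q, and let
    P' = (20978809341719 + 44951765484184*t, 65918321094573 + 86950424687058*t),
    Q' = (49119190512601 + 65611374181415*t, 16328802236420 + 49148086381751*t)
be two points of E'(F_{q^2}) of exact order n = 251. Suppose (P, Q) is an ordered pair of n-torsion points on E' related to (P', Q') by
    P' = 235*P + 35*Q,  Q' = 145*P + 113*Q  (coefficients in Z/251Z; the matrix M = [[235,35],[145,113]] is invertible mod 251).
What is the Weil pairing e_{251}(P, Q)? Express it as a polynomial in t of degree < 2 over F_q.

Since e_{251}(P,P)=e_{251}(Q,Q)=1 and e_{251}(Q,P)=e_{251}(P,Q)^{-1}, expanding e_{251}(235*P + 35*Q,145*P + 113*Q) leaves e(P,Q)^det(M).
235*113 - 35*145 = 21480; reduced mod 251: det = 145, inverse 206.
Run Miller on y^2=x^3+81578847008405*x+11712815881790 over F_{126005879573969}: ladder 11111011 (8 bits); e = f_P(D_Q)/f_Q(D_P).
Miller gives e_{251}(P',Q') = 4857108821984 + 54627217867232*t in F_{126005879573969^2}.
Thus e_{251}(P,Q) = 7466887055250 + 122512547778198*t.

7466887055250 + 122512547778198*t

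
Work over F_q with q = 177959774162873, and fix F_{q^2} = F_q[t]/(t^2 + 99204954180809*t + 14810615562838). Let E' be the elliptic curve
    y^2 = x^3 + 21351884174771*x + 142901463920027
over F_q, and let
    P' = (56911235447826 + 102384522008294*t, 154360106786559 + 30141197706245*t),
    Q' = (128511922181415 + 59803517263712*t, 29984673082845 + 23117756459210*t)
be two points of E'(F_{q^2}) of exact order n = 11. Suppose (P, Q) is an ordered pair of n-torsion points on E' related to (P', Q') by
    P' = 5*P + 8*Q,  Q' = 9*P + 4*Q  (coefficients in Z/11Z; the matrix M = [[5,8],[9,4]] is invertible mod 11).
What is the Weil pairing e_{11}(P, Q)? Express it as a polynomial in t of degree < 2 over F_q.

Since e_{11}(P,P)=e_{11}(Q,Q)=1 and e_{11}(Q,P)=e_{11}(P,Q)^{-1}, expanding e_{11}(5*P + 8*Q,9*P + 4*Q) leaves e(P,Q)^det(M).
Hence e(P,Q) = e(P',Q')^{4} where 4 = 3^{-1} mod 11.
Build f_{11,P'} and f_{11,Q'} via the 4-bit ladder of 11=1011_2; evaluate at shifted divisors; quotient in F_{177959774162873^2}.
Result: e(P',Q') = 149362810688839 + 70233876389446*t.
Raise to 4: e(P,Q) = 83130538979190 + 153368036728266*t in mu_{11}.

83130538979190 + 153368036728266*t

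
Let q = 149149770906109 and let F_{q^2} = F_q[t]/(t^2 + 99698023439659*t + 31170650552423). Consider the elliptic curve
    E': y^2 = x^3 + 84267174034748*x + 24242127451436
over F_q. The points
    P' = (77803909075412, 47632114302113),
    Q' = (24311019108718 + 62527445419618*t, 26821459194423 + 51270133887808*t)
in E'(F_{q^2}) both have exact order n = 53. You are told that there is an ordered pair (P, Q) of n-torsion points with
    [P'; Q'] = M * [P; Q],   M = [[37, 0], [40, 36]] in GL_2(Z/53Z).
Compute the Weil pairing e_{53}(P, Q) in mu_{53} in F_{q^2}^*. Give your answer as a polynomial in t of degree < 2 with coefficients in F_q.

81866936452115 + 121901483751713*t

e_{53}(aP+bQ,cP+dQ) = e_{53}(P,Q)^(ad-bc); with (a,b,c,d)=(37,0,40,36) this gives the det-53 law.
So e_{53}(P,Q) = e_{53}(P',Q')^{38}, since 7*38 = 1 mod 53.
Miller loop for e_{53} over F_{149149770906109^2}: bits of 53 = 110101; 5 double steps + 3 add steps, l/v at each.
So e_{53}(P',Q') = 52713649886144 + 37332645384068*t.
e_{53}(P,Q) = (52713649886144 + 37332645384068*t)^{38} = 81866936452115 + 121901483751713*t.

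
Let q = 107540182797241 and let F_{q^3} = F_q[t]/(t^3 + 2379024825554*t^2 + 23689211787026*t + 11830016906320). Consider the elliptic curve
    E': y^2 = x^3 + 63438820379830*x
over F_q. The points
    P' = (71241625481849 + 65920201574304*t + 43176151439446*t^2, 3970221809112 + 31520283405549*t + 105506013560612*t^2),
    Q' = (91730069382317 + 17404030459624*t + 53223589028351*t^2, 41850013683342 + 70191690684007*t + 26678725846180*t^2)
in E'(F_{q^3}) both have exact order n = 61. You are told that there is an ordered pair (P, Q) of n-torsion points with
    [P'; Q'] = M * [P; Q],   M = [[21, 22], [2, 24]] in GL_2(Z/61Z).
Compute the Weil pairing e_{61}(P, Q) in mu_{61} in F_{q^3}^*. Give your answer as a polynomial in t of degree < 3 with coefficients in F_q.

26536883971621 + 5250262551773*t + 51988038780277*t^2

Since e_{61}(P,P)=e_{61}(Q,Q)=1 and e_{61}(Q,P)=e_{61}(P,Q)^{-1}, expanding e_{61}(21*P + 22*Q,2*P + 24*Q) leaves e(P,Q)^det(M).
Inverting 33 mod 61: 37. Thus e_{61}(P,Q) = e(P',Q')^{37}.
Miller loop for e_{61} over F_{107540182797241^3}: bits of 61 = 111101; 5 double steps + 4 add steps, l/v at each.
So e_{61}(P',Q') = 18273665198051 + 64297054657166*t + 17433153187724*t^2.
Hence e(P,Q) = 26536883971621 + 5250262551773*t + 51988038780277*t^2 in F_{107540182797241^3}^*.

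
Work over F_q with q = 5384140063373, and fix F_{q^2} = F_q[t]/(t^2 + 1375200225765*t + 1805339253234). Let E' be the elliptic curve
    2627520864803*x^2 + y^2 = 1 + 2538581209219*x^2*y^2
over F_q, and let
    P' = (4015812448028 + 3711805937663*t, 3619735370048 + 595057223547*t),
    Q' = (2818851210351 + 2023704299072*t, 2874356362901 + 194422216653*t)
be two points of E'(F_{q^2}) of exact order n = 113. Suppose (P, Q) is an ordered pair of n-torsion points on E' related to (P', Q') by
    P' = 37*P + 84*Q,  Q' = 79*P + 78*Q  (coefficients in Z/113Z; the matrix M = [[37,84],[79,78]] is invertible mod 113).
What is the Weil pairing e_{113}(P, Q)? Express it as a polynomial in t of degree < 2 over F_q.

1684256628303 + 544099985628*t

Since e_{113}(P,P)=e_{113}(Q,Q)=1 and e_{113}(Q,P)=e_{113}(P,Q)^{-1}, expanding e_{113}(37*P + 84*Q,79*P + 78*Q) leaves e(P,Q)^det(M).
det(M) mod 113 = 92; its inverse in (Z/113)^* is 43 (check: 92*43 mod 113 = 1).
Edwards->Montgomery: u=(1+y)/(1-y), v=u/x -> 3909437954541v^2=u^3+4281568220240u^2+u; then x_W=22234913896u+861017012337: y^2=x^3+4380613474635*x+1406000464696.
n = 113 = (1110001)_2 (7 bits, wt 4); accumulate f_{113,P'}(Q'+S)/f_{113,P'}(S) along the 6-step ladder.
f_P(D_Q)/f_Q(D_P) = 697512743954 + 1031606040938*t.
Hence e(P,Q) = 1684256628303 + 544099985628*t in F_{5384140063373^2}^*.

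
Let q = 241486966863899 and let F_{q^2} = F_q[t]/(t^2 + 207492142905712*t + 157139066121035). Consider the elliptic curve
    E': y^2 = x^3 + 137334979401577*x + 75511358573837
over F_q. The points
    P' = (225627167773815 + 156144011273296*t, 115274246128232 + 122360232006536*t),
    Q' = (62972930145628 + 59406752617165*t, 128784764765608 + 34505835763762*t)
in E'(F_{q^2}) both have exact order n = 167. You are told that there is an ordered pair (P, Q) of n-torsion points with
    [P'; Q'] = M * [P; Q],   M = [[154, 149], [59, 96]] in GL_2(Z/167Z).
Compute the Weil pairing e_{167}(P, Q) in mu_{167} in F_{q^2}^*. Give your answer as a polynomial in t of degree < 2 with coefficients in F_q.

Since e_{167}(P,P)=e_{167}(Q,Q)=1 and e_{167}(Q,P)=e_{167}(P,Q)^{-1}, expanding e_{167}(154*P + 149*Q,59*P + 96*Q) leaves e(P,Q)^det(M).
det(M) mod 167 = 148; its inverse in (Z/167)^* is 123 (check: 148*123 mod 167 = 1).
n = 167 = (10100111)_2 (8 bits, wt 5); accumulate f_{167,P'}(Q'+S)/f_{167,P'}(S) along the 7-step ladder.
Miller gives e_{167}(P',Q') = 24417097496166 + 96909426352262*t in F_{241486966863899^2}.
Hence e(P,Q) = 41247160528310 + 116483631963686*t in F_{241486966863899^2}^*.

41247160528310 + 116483631963686*t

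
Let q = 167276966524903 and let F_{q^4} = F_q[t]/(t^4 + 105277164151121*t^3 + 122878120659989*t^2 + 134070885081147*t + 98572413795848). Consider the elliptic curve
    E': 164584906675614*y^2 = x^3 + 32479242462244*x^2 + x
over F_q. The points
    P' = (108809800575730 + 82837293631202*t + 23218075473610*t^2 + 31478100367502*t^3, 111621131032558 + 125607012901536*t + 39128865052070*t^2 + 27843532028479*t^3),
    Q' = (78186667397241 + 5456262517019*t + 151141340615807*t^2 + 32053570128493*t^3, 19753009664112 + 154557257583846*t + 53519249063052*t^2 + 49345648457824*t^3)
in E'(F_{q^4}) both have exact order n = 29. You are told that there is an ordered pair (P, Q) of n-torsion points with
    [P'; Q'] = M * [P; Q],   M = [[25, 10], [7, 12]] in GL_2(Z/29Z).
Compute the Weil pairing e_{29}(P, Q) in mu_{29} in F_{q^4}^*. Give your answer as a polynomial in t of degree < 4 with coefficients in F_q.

74162951732783 + 65484906529694*t + 110238296720115*t^2 + 9815185298069*t^3

e_{29} is bilinear + alternating on E[29], so e_{29}(25*P + 10*Q, 7*P + 12*Q) = e_{29}(P,Q)^(25*12-10*7).
Inverting 27 mod 29: 14. Thus e_{29}(P,Q) = e(P',Q')^{14}.
Set x_W=64257202222866*u+165307767777962, y_W=64257202222866*v; then E': y_W^2=x_W^3+22657423400589*x_W+120277004140119.
n = 29 = (11101)_2 (5 bits, wt 4); accumulate f_{29,P'}(Q'+S)/f_{29,P'}(S) along the 4-step ladder.
e_{29}(P',Q') = 143724365221081 + 118303974711201*t + 131412915529*t^2 + 100192885418208*t^3.
Finally e_{29}(P,Q) = 74162951732783 + 65484906529694*t + 110238296720115*t^2 + 9815185298069*t^3.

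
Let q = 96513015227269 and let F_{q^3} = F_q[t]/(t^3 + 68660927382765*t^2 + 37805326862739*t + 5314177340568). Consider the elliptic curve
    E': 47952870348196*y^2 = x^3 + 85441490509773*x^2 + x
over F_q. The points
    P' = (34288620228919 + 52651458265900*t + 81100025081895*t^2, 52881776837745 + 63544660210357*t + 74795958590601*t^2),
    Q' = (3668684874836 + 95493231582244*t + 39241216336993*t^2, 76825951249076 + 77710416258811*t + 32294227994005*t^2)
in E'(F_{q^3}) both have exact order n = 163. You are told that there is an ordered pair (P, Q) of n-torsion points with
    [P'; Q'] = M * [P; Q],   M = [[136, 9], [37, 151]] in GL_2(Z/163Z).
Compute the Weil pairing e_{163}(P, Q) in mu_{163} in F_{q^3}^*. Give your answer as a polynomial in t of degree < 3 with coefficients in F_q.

e_{163} is bilinear + alternating on E[163], so e_{163}(136*P + 9*Q, 37*P + 151*Q) = e_{163}(P,Q)^(136*151-9*37).
det M = 136*151 - 9*37 = 20203 = 154 (mod 163); 154^{-1} = 18 (mod 163).
(x,y)|->(6867918319307x+13786367033079,6867918319307y) sends E' to y^2=x^3+59939316861037*x+69263448536398.
Miller loop for e_{163} over F_{96513015227269^3}: bits of 163 = 10100011; 7 double steps + 3 add steps, l/v at each.
f_P(D_Q)/f_Q(D_P) = 61264008384303 + 53602916776445*t + 56389103513502*t^2.
Hence e(P,Q) = 17648761353388 + 117468926040*t + 6533335703349*t^2 in F_{96513015227269^3}^*.

17648761353388 + 117468926040*t + 6533335703349*t^2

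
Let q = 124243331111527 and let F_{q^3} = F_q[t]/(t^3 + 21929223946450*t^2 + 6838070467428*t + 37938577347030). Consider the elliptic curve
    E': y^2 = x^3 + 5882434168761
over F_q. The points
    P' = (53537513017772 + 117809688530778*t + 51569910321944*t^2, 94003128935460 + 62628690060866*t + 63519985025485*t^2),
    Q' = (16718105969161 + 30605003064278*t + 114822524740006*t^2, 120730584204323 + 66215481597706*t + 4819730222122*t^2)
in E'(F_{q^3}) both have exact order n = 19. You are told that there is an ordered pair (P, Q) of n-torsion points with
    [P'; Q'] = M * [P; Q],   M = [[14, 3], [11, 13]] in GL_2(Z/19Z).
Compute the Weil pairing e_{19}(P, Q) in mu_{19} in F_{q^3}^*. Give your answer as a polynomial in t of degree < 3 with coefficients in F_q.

The 19-Weil pairing on E[19] over F_{124243331111527} is alternating-bilinear: e_{19}(P',Q') = e_{19}(P,Q)^det(M).
Inverting 16 mod 19: 6. Thus e_{19}(P,Q) = e(P',Q')^{6}.
n = 19 = (10011)_2 (5 bits, wt 3); accumulate f_{19,P'}(Q'+S)/f_{19,P'}(S) along the 4-step ladder.
f_P(D_Q)/f_Q(D_P) = 118369470329265 + 105950374999618*t + 76363629868277*t^2.
Thus e_{19}(P,Q) = 89682216782478 + 48031115642926*t + 6578389203831*t^2.

89682216782478 + 48031115642926*t + 6578389203831*t^2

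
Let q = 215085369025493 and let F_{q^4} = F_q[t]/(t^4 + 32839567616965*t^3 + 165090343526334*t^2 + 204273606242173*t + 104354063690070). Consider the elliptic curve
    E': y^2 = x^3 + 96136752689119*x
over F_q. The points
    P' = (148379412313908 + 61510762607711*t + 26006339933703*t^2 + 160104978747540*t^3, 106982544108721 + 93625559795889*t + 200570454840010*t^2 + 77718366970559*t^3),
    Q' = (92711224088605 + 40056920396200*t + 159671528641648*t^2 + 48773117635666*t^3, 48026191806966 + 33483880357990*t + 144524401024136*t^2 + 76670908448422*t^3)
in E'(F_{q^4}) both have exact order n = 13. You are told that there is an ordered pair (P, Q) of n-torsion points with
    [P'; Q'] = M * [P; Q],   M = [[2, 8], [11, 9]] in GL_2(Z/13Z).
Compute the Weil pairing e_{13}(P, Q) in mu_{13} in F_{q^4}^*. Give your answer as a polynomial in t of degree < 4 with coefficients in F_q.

The 13-Weil pairing on E[13] over F_{215085369025493} is alternating-bilinear: e_{13}(P',Q') = e_{13}(P,Q)^det(M).
det(M) mod 13 = 8; its inverse in (Z/13)^* is 5 (check: 8*5 mod 13 = 1).
4-bit Miller (1101) on E'/F_{215085369025493} with a'=96136752689119, b'=0: accumulate tangent/chord ratios at Q'+S and P'+S'.
Result: e(P',Q') = 99346761162257 + 37746153716781*t + 200065572733729*t^2 + 105202561189411*t^3.
Thus e_{13}(P,Q) = 16169515894676 + 179590388514389*t + 207301289087967*t^2 + 158280056280879*t^3.

16169515894676 + 179590388514389*t + 207301289087967*t^2 + 158280056280879*t^3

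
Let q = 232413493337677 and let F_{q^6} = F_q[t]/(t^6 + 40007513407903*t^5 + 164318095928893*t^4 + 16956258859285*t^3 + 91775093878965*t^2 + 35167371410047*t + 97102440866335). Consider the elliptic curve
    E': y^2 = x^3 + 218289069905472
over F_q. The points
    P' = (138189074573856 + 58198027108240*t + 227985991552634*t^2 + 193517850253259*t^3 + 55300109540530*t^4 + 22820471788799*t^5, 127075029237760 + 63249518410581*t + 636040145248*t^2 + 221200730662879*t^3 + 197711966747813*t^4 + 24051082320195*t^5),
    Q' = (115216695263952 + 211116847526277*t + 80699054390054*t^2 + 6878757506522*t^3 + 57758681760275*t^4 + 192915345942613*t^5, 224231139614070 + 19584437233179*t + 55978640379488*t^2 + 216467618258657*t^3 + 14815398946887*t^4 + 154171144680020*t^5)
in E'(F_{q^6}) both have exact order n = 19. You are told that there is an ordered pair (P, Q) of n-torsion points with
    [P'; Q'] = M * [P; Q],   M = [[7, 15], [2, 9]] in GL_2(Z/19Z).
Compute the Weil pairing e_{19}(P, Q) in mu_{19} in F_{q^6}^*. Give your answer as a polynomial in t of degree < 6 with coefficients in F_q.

129797465242816 + 158087816855156*t + 33161439661472*t^2 + 133172670491826*t^3 + 195037352804734*t^4 + 164176668137057*t^5

Since e_{19}(P,P)=e_{19}(Q,Q)=1 and e_{19}(Q,P)=e_{19}(P,Q)^{-1}, expanding e_{19}(7*P + 15*Q,2*P + 9*Q) leaves e(P,Q)^det(M).
7*9 - 15*2 = 33; reduced mod 19: det = 14, inverse 15.
5-bit Miller (10011) on E'/F_{232413493337677} with a'=0, b'=218289069905472: accumulate tangent/chord ratios at Q'+S and P'+S'.
Result: e(P',Q') = 157167799749488 + 124804205391366*t + 20641544728624*t^2 + 13835733161458*t^3 + 57532059991007*t^4 + 90460040427011*t^5.
Thus e_{19}(P,Q) = 129797465242816 + 158087816855156*t + 33161439661472*t^2 + 133172670491826*t^3 + 195037352804734*t^4 + 164176668137057*t^5.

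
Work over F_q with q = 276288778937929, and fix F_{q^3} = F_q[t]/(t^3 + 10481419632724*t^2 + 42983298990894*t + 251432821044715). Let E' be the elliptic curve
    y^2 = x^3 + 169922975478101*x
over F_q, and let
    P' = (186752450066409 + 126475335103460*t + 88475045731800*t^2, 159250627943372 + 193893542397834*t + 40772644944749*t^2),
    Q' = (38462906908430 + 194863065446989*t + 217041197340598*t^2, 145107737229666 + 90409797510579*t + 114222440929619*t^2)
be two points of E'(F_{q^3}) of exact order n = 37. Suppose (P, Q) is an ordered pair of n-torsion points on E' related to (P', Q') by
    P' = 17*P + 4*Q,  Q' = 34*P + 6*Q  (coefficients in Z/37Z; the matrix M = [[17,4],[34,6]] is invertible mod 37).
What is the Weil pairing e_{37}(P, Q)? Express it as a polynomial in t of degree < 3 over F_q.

13641782166118 + 218537835578448*t + 83221448718289*t^2

e_{37} is bilinear + alternating on E[37], so e_{37}(17*P + 4*Q, 34*P + 6*Q) = e_{37}(P,Q)^(17*6-4*34).
So e_{37}(P,Q) = e_{37}(P',Q')^{25}, since 3*25 = 1 mod 37.
Miller loop for e_{37} over F_{276288778937929^3}: bits of 37 = 100101; 5 double steps + 2 add steps, l/v at each.
The quotient is 240211200840530 + 8255368299069*t + 171710474671160*t^2.
(240211200840530 + 8255368299069*t + 171710474671160*t^2)^{25} mod (276288778937929,f) = 13641782166118 + 218537835578448*t + 83221448718289*t^2.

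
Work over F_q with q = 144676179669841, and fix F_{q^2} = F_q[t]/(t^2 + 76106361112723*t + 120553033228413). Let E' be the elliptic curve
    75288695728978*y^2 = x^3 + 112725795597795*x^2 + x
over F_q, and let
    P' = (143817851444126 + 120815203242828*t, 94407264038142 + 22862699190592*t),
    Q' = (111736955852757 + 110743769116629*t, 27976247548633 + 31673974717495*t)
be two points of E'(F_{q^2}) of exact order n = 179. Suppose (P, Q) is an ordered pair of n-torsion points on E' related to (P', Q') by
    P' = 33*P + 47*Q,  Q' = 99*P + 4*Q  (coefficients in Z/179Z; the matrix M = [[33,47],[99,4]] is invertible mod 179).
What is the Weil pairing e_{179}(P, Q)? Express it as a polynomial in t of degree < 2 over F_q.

Under M = [[33,47],[99,4]] in GL_2(Z/179), e_{179}(P',Q') = e_{179}(P,Q)^(33*4-47*99 mod 179).
det M = 33*4 - 47*99 = -4521 = 133 (mod 179); 133^{-1} = 35 (mod 179).
Undo Montgomery via alpha=76143109897215, beta=44641106904060: (a',b')=(37663133545763,77032757810138) over F_{144676179669841}.
Run Miller on y^2=x^3+37663133545763*x+77032757810138 over F_{144676179669841}: ladder 10110011 (8 bits); e = f_P(D_Q)/f_Q(D_P).
Result: e(P',Q') = 9577934247202 + 115895827650582*t.
(9577934247202 + 115895827650582*t)^{35} mod (144676179669841,f) = 97419406650093 + 32330327061773*t.

97419406650093 + 32330327061773*t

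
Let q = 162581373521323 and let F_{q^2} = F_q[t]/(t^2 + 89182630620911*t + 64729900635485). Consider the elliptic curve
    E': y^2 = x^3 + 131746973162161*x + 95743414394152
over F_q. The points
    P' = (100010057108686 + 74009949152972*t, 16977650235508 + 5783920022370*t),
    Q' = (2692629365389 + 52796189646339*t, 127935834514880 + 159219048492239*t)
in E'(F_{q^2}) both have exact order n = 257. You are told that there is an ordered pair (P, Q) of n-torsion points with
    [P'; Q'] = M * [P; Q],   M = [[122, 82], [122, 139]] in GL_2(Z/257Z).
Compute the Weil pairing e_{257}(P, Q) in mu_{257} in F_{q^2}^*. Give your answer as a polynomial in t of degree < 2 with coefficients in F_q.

34366815788280 + 57075439851451*t

e_{257}(aP+bQ,cP+dQ) = e_{257}(P,Q)^(ad-bc); with (a,b,c,d)=(122,82,122,139) this gives the det-257 law.
Inverting 15 mod 257: 120. Thus e_{257}(P,Q) = e(P',Q')^{120}.
n = 257 = (100000001)_2 (9 bits, wt 2); accumulate f_{257,P'}(Q'+S)/f_{257,P'}(S) along the 8-step ladder.
The quotient is 17681624668010 + 17885151490277*t.
e_{257}(P,Q) = (17681624668010 + 17885151490277*t)^{120} = 34366815788280 + 57075439851451*t.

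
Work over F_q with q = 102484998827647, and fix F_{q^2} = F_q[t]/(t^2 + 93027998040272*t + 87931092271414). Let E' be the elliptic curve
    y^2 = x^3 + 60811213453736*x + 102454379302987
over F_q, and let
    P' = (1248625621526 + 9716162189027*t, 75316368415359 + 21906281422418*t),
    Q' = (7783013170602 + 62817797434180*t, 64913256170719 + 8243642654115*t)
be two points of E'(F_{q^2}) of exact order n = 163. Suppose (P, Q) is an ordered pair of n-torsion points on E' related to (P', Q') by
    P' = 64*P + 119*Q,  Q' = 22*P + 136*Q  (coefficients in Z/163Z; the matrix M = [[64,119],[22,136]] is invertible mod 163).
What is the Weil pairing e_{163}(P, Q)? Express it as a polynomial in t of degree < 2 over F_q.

3810746850097 + 82824797252389*t

Since e_{163}(P,P)=e_{163}(Q,Q)=1 and e_{163}(Q,P)=e_{163}(P,Q)^{-1}, expanding e_{163}(64*P + 119*Q,22*P + 136*Q) leaves e(P,Q)^det(M).
Hence e(P,Q) = e(P',Q')^{83} where 83 = 55^{-1} mod 163.
Double-and-add over 10100011: 8-1 doublings, 4-1 additions; each step l_{T,T}/v_{2T} or l_{T,P'}/v at Q'+S for random S.
Result: e(P',Q') = 7012276311796 + 97443887962993*t.
Raise to 83: e(P,Q) = 3810746850097 + 82824797252389*t in mu_{163}.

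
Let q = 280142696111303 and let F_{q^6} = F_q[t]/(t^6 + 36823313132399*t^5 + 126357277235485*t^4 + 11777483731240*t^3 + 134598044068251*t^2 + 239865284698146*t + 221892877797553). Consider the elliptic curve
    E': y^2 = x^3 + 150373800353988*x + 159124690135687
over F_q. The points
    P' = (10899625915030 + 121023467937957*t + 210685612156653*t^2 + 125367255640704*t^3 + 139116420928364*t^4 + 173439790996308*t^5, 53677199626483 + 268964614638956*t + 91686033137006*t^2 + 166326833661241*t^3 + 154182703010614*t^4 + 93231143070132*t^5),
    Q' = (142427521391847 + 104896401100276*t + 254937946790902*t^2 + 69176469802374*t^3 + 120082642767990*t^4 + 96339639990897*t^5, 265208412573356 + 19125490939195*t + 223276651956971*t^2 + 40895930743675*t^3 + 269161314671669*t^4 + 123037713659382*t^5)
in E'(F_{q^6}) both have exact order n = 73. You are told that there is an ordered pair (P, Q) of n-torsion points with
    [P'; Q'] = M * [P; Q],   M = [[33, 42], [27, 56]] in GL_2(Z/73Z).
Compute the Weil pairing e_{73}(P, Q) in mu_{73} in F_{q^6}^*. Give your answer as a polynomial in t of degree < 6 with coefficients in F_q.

Under M = [[33,42],[27,56]] in GL_2(Z/73), e_{73}(P',Q') = e_{73}(P,Q)^(33*56-42*27 mod 73).
det(M) mod 73 = 57; its inverse in (Z/73)^* is 41 (check: 57*41 mod 73 = 1).
Miller loop for e_{73} over F_{280142696111303^6}: bits of 73 = 1001001; 6 double steps + 2 add steps, l/v at each.
e_{73}(P',Q') = 267224190193411 + 229318258400619*t + 70279126040354*t^2 + 49029869862037*t^3 + 175650765071416*t^4 + 123006559358784*t^5.
(267224190193411 + 229318258400619*t + 70279126040354*t^2 + 49029869862037*t^3 + 175650765071416*t^4 + 123006559358784*t^5)^{41} mod (280142696111303,f) = 266183316689664 + 175550709218055*t + 157588720040722*t^2 + 16631395615661*t^3 + 53255149735611*t^4 + 182693456040202*t^5.

266183316689664 + 175550709218055*t + 157588720040722*t^2 + 16631395615661*t^3 + 53255149735611*t^4 + 182693456040202*t^5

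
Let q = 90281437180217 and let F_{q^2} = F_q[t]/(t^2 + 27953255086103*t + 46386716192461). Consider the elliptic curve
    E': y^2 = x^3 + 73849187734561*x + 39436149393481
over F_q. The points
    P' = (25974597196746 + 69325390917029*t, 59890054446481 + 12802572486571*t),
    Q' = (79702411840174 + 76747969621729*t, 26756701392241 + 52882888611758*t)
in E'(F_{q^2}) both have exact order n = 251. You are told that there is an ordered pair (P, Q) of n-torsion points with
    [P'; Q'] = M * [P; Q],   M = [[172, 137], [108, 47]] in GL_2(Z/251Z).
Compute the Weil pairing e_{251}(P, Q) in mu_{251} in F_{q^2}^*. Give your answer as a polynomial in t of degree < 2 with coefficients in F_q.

34667331747155 + 83217190128280*t

Since e_{251}(P,P)=e_{251}(Q,Q)=1 and e_{251}(Q,P)=e_{251}(P,Q)^{-1}, expanding e_{251}(172*P + 137*Q,108*P + 47*Q) leaves e(P,Q)^det(M).
Inverting 65 mod 251: 112. Thus e_{251}(P,Q) = e(P',Q')^{112}.
Build f_{251,P'} and f_{251,Q'} via the 8-bit ladder of 251=11111011_2; evaluate at shifted divisors; quotient in F_{90281437180217^2}.
So e_{251}(P',Q') = 70163062239631 + 82074676697565*t.
(70163062239631 + 82074676697565*t)^{112} mod (90281437180217,f) = 34667331747155 + 83217190128280*t.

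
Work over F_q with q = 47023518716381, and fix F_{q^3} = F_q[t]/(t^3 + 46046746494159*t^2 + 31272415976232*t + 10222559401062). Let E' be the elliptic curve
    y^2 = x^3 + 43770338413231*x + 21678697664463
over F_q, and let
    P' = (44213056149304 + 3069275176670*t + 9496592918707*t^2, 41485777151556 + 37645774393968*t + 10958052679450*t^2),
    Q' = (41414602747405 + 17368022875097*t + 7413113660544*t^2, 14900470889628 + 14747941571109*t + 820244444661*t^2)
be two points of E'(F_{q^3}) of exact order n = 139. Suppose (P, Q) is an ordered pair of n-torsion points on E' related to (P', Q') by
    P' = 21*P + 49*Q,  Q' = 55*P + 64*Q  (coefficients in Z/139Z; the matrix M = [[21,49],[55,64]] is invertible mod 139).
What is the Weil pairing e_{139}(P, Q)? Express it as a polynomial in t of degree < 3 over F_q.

Alternating bilinearity on E[139] (values in mu_{139} in F_{47023518716381^3}) gives e(P',Q') = e(P,Q)^det(M).
Inverting 39 mod 139: 82. Thus e_{139}(P,Q) = e(P',Q')^{82}.
Build f_{139,P'} and f_{139,Q'} via the 8-bit ladder of 139=10001011_2; evaluate at shifted divisors; quotient in F_{47023518716381^3}.
Miller gives e_{139}(P',Q') = 26399651704323 + 25928583902266*t + 29206519207005*t^2 in F_{47023518716381^3}.
Raise to 82: e(P,Q) = 32198112037029 + 33119612942422*t + 32695408189550*t^2 in mu_{139}.

32198112037029 + 33119612942422*t + 32695408189550*t^2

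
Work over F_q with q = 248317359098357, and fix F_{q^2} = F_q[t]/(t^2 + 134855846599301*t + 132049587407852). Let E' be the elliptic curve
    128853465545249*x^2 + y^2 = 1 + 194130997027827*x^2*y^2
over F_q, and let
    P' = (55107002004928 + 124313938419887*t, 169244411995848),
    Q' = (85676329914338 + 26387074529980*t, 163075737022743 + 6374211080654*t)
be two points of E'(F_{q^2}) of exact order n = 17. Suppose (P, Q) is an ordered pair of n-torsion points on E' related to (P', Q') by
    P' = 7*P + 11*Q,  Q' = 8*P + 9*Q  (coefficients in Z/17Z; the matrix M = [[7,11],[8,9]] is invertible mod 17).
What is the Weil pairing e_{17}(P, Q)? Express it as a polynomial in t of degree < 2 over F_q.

92178168611435 + 167779480718650*t

The 17-Weil pairing on E[17] over F_{248317359098357} is alternating-bilinear: e_{17}(P',Q') = e_{17}(P,Q)^det(M).
det(M) mod 17 = 9; its inverse in (Z/17)^* is 2 (check: 9*2 mod 17 = 1).
Edwards->Montgomery: u=(1+y)/(1-y), v=u/x -> 163915834569105v^2=u^3+47621961792657u^2+u; then x_W=107839296678534u+136603196794965: y^2=x^3+188489382236909*x+80270337820369.
Run Miller on y^2=x^3+188489382236909*x+80270337820369 over F_{248317359098357}: ladder 10001 (5 bits); e = f_P(D_Q)/f_Q(D_P).
The quotient is 158877472857729 + 26897799588844*t.
Finally e_{17}(P,Q) = 92178168611435 + 167779480718650*t.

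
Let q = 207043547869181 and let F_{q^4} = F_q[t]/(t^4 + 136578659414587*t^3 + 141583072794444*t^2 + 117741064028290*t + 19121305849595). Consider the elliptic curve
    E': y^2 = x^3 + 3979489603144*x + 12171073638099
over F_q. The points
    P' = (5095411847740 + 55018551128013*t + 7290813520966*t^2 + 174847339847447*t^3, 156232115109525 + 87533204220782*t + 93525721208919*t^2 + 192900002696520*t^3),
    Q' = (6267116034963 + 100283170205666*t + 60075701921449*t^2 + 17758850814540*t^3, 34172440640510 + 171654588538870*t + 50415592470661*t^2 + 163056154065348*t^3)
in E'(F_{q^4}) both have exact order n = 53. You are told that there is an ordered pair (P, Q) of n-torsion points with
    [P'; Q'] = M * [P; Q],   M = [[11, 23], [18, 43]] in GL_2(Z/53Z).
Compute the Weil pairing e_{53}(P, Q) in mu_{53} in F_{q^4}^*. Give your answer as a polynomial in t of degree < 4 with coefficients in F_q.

104818526859940 + 196237766852565*t + 154638135476558*t^2 + 7188001291023*t^3

Since e_{53}(P,P)=e_{53}(Q,Q)=1 and e_{53}(Q,P)=e_{53}(P,Q)^{-1}, expanding e_{53}(11*P + 23*Q,18*P + 43*Q) leaves e(P,Q)^det(M).
Hence e(P,Q) = e(P',Q')^{9} where 9 = 6^{-1} mod 53.
n = 53 = (110101)_2 (6 bits, wt 4); accumulate f_{53,P'}(Q'+S)/f_{53,P'}(S) along the 5-step ladder.
Miller gives e_{53}(P',Q') = 108852403212904 + 6241052328132*t + 93188139952559*t^2 + 119335726150696*t^3 in F_{207043547869181^4}.
(108852403212904 + 6241052328132*t + 93188139952559*t^2 + 119335726150696*t^3)^{9} mod (207043547869181,f) = 104818526859940 + 196237766852565*t + 154638135476558*t^2 + 7188001291023*t^3.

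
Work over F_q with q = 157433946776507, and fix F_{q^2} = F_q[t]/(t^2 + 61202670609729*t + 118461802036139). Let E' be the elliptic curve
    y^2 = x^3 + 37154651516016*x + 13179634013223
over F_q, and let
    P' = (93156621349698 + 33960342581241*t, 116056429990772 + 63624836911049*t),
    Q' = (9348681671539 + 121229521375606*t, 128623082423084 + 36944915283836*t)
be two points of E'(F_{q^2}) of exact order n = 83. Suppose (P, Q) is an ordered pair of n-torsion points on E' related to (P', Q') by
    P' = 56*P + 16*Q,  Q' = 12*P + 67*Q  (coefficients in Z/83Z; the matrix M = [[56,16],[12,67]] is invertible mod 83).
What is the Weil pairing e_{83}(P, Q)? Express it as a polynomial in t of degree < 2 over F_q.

100955680423876 + 80747071919950*t

The 83-Weil pairing on E[83] over F_{157433946776507} is alternating-bilinear: e_{83}(P',Q') = e_{83}(P,Q)^det(M).
Inverting 74 mod 83: 46. Thus e_{83}(P,Q) = e(P',Q')^{46}.
Run Miller on y^2=x^3+37154651516016*x+13179634013223 over F_{157433946776507}: ladder 1010011 (7 bits); e = f_P(D_Q)/f_Q(D_P).
f_P(D_Q)/f_Q(D_P) = 2014659902892 + 126085268429954*t.
Hence e(P,Q) = 100955680423876 + 80747071919950*t in F_{157433946776507^2}^*.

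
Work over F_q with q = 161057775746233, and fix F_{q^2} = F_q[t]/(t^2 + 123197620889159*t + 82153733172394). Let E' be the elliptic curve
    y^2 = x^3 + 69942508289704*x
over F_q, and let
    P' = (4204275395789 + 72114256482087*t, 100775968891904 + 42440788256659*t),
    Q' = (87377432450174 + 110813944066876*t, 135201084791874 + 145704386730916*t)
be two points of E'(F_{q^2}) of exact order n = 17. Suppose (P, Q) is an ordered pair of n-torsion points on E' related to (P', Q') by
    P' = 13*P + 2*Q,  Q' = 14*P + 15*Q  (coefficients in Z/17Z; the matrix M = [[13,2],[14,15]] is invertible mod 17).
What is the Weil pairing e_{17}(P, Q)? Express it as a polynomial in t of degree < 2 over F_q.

68522406122306 + 129448549145748*t

e_{17} is bilinear + alternating on E[17], so e_{17}(13*P + 2*Q, 14*P + 15*Q) = e_{17}(P,Q)^(13*15-2*14).
13*15 - 2*14 = 167; reduced mod 17: det = 14, inverse 11.
Double-and-add over 10001: 5-1 doublings, 2-1 additions; each step l_{T,T}/v_{2T} or l_{T,P'}/v at Q'+S for random S.
So e_{17}(P',Q') = 34161629387391 + 120414655043094*t.
Thus e_{17}(P,Q) = 68522406122306 + 129448549145748*t.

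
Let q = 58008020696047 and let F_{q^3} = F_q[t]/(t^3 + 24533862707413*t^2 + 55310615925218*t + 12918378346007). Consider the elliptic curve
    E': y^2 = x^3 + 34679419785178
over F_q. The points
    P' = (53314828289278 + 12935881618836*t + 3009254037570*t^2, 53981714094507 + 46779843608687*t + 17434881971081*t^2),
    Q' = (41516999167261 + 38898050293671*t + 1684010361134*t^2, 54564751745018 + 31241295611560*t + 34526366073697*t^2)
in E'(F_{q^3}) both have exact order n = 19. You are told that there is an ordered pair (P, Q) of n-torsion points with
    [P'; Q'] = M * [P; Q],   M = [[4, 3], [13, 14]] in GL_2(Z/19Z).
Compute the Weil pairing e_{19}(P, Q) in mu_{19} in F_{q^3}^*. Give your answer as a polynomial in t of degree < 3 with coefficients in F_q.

20971608806073 + 27968123306415*t + 77433086810*t^2

Under M = [[4,3],[13,14]] in GL_2(Z/19), e_{19}(P',Q') = e_{19}(P,Q)^(4*14-3*13 mod 19).
Hence e(P,Q) = e(P',Q')^{9} where 9 = 17^{-1} mod 19.
n = 19 = (10011)_2 (5 bits, wt 3); accumulate f_{19,P'}(Q'+S)/f_{19,P'}(S) along the 4-step ladder.
e_{19}(P',Q') = 219593845711 + 10101808108409*t + 4732356227869*t^2.
Raise to 9: e(P,Q) = 20971608806073 + 27968123306415*t + 77433086810*t^2 in mu_{19}.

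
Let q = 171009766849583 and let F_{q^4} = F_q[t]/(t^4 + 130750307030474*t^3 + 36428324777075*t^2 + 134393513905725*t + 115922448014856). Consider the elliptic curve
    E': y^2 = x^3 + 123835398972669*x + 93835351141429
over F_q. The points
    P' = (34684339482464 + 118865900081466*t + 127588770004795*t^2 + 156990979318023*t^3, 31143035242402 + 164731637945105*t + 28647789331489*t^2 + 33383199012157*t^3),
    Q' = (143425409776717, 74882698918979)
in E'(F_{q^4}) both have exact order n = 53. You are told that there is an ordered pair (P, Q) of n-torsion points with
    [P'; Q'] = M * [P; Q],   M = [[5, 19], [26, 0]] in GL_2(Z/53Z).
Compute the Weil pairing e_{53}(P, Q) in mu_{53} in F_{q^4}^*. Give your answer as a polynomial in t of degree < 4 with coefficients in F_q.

Under M = [[5,19],[26,0]] in GL_2(Z/53), e_{53}(P',Q') = e_{53}(P,Q)^(5*0-19*26 mod 53).
So e_{53}(P,Q) = e_{53}(P',Q')^{28}, since 36*28 = 1 mod 53.
Run Miller on y^2=x^3+123835398972669*x+93835351141429 over F_{171009766849583}: ladder 110101 (6 bits); e = f_P(D_Q)/f_Q(D_P).
So e_{53}(P',Q') = 86905088082364 + 60558999957370*t + 96585715829438*t^2 + 42106860123751*t^3.
Finally e_{53}(P,Q) = 132967456937337 + 87556661783648*t + 49802036430002*t^2 + 70435836644055*t^3.

132967456937337 + 87556661783648*t + 49802036430002*t^2 + 70435836644055*t^3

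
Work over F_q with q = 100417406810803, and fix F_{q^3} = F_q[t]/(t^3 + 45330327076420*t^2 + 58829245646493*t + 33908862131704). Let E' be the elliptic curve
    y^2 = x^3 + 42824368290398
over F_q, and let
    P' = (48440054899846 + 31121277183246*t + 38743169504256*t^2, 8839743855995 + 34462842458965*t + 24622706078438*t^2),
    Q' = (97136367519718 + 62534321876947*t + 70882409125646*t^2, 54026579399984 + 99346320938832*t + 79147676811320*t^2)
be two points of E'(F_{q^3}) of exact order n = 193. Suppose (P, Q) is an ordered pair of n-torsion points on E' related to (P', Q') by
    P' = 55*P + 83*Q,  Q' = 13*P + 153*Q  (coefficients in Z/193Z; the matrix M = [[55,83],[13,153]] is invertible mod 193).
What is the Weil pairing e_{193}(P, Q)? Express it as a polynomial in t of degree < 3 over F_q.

35350364774311 + 12510722764777*t + 82636062929994*t^2

Since e_{193}(P,P)=e_{193}(Q,Q)=1 and e_{193}(Q,P)=e_{193}(P,Q)^{-1}, expanding e_{193}(55*P + 83*Q,13*P + 153*Q) leaves e(P,Q)^det(M).
55*153 - 83*13 = 7336; reduced mod 193: det = 2, inverse 97.
Double-and-add over 11000001: 8-1 doublings, 3-1 additions; each step l_{T,T}/v_{2T} or l_{T,P'}/v at Q'+S for random S.
Miller gives e_{193}(P',Q') = 79282688555112 + 58323316069433*t + 9178405335747*t^2 in F_{100417406810803^3}.
Raise to 97: e(P,Q) = 35350364774311 + 12510722764777*t + 82636062929994*t^2 in mu_{193}.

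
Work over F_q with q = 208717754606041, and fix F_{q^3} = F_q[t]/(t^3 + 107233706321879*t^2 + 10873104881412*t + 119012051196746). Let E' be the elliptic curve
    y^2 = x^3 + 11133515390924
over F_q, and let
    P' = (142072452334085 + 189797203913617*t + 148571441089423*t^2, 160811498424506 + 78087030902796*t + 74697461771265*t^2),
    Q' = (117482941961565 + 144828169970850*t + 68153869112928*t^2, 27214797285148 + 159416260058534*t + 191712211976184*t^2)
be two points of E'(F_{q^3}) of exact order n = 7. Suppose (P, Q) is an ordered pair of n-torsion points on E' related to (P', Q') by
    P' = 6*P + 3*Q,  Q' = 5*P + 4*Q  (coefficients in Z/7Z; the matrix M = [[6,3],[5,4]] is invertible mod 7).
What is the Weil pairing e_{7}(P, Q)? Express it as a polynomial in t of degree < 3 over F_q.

The 7-Weil pairing on E[7] over F_{208717754606041} is alternating-bilinear: e_{7}(P',Q') = e_{7}(P,Q)^det(M).
So e_{7}(P,Q) = e_{7}(P',Q')^{4}, since 2*4 = 1 mod 7.
Double-and-add over 111: 3-1 doublings, 3-1 additions; each step l_{T,T}/v_{2T} or l_{T,P'}/v at Q'+S for random S.
Miller gives e_{7}(P',Q') = 26575461703726 + 60954422241896*t + 121046763556631*t^2 in F_{208717754606041^3}.
Finally e_{7}(P,Q) = 23612734583738 + 127234122111734*t + 170783047410261*t^2.

23612734583738 + 127234122111734*t + 170783047410261*t^2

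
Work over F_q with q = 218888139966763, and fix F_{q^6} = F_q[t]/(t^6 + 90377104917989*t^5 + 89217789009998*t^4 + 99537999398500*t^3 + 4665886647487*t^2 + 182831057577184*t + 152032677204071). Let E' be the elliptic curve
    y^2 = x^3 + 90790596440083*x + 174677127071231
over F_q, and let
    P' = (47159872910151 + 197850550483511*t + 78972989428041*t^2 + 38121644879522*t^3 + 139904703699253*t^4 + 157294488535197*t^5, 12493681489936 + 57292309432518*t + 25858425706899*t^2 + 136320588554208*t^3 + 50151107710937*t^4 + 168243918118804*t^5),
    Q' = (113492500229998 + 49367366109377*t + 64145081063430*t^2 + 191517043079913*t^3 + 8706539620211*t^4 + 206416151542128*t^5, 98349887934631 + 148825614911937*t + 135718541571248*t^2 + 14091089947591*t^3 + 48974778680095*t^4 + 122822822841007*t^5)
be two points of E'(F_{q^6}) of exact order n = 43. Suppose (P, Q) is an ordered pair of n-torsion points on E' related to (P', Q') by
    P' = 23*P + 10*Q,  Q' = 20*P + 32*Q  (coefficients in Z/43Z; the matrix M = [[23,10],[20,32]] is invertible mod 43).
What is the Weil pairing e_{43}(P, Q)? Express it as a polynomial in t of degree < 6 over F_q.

210648362581667 + 166818101034761*t + 111839013358582*t^2 + 151061294002658*t^3 + 158252446868315*t^4 + 32909984861659*t^5

Since e_{43}(P,P)=e_{43}(Q,Q)=1 and e_{43}(Q,P)=e_{43}(P,Q)^{-1}, expanding e_{43}(23*P + 10*Q,20*P + 32*Q) leaves e(P,Q)^det(M).
Hence e(P,Q) = e(P',Q')^{28} where 28 = 20^{-1} mod 43.
6-bit Miller (101011) on E'/F_{218888139966763} with a'=90790596440083, b'=174677127071231: accumulate tangent/chord ratios at Q'+S and P'+S'.
So e_{43}(P',Q') = 151522920191257 + 65393569239870*t + 55432688009688*t^2 + 4285826990099*t^3 + 44993863379795*t^4 + 203078594218308*t^5.
Thus e_{43}(P,Q) = 210648362581667 + 166818101034761*t + 111839013358582*t^2 + 151061294002658*t^3 + 158252446868315*t^4 + 32909984861659*t^5.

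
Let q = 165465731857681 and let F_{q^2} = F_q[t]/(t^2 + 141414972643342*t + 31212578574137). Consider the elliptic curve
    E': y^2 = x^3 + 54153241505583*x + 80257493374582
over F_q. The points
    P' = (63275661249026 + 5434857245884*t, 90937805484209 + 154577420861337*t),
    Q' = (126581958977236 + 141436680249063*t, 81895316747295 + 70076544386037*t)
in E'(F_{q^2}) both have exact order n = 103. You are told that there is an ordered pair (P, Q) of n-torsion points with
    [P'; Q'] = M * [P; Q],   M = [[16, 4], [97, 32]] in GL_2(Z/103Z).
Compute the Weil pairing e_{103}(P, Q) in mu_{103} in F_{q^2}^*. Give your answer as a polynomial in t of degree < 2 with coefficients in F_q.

Since e_{103}(P,P)=e_{103}(Q,Q)=1 and e_{103}(Q,P)=e_{103}(P,Q)^{-1}, expanding e_{103}(16*P + 4*Q,97*P + 32*Q) leaves e(P,Q)^det(M).
det M = 16*32 - 4*97 = 124 = 21 (mod 103); 21^{-1} = 54 (mod 103).
n = 103 = (1100111)_2 (7 bits, wt 5); accumulate f_{103,P'}(Q'+S)/f_{103,P'}(S) along the 6-step ladder.
Miller gives e_{103}(P',Q') = 86280992513908 + 121174718295261*t in F_{165465731857681^2}.
(86280992513908 + 121174718295261*t)^{54} mod (165465731857681,f) = 137052633006672 + 34689460460332*t.

137052633006672 + 34689460460332*t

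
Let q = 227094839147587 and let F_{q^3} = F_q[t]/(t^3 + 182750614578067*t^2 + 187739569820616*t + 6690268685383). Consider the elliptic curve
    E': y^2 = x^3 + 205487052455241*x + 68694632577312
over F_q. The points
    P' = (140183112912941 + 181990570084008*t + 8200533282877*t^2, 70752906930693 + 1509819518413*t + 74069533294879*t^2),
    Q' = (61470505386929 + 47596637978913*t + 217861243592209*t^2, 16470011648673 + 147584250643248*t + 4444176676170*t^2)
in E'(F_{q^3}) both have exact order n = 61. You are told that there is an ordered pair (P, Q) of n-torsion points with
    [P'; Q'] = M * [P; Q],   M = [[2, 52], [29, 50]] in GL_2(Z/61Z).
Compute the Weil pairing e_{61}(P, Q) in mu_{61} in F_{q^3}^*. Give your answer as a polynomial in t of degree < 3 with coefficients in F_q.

e_{61}(aP+bQ,cP+dQ) = e_{61}(P,Q)^(ad-bc); with (a,b,c,d)=(2,52,29,50) this gives the det-61 law.
det(M) mod 61 = 56; its inverse in (Z/61)^* is 12 (check: 56*12 mod 61 = 1).
Miller loop for e_{61} over F_{227094839147587^3}: bits of 61 = 111101; 5 double steps + 4 add steps, l/v at each.
e_{61}(P',Q') = 124480009185179 + 11180025161634*t + 43554201607558*t^2.
Thus e_{61}(P,Q) = 175434162898677 + 218185617092391*t + 40532901613432*t^2.

175434162898677 + 218185617092391*t + 40532901613432*t^2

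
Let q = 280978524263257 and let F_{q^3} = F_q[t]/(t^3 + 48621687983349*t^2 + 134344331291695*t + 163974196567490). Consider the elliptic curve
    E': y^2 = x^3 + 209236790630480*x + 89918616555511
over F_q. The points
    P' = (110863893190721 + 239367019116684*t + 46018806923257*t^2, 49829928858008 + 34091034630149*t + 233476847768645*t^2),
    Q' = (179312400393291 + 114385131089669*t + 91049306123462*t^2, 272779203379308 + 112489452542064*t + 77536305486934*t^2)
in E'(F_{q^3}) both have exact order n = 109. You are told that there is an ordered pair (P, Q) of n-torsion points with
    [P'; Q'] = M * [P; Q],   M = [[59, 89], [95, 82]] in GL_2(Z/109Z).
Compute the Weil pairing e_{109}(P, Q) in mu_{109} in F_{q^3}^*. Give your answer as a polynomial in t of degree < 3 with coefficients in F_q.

e_{109}(aP+bQ,cP+dQ) = e_{109}(P,Q)^(ad-bc); with (a,b,c,d)=(59,89,95,82) this gives the det-109 law.
Inverting 89 mod 109: 49. Thus e_{109}(P,Q) = e(P',Q')^{49}.
Run Miller on y^2=x^3+209236790630480*x+89918616555511 over F_{280978524263257}: ladder 1101101 (7 bits); e = f_P(D_Q)/f_Q(D_P).
Result: e(P',Q') = 146500364379234 + 179627040797555*t + 265926765811472*t^2.
Thus e_{109}(P,Q) = 151564951753816 + 201513063144185*t + 174311491964286*t^2.

151564951753816 + 201513063144185*t + 174311491964286*t^2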